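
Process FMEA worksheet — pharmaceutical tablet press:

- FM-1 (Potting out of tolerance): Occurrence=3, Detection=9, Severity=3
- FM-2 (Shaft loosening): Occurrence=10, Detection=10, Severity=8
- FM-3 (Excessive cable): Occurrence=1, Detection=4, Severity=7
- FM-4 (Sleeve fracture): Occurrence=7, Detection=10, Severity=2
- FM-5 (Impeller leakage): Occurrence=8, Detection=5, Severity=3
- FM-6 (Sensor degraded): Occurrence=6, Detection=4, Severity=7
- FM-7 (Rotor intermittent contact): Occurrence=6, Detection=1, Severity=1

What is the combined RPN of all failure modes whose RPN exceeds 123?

RPN = Severity × Occurrence × Detection:
  FM-1: 3 × 3 × 9 = 81
  FM-2: 8 × 10 × 10 = 800
  FM-3: 7 × 1 × 4 = 28
  FM-4: 2 × 7 × 10 = 140
  FM-5: 3 × 8 × 5 = 120
  FM-6: 7 × 6 × 4 = 168
  FM-7: 1 × 6 × 1 = 6
RPN > 123: FM-2 (800), FM-4 (140), FM-6 (168).
Sum: 800 + 140 + 168 = 1108.

1108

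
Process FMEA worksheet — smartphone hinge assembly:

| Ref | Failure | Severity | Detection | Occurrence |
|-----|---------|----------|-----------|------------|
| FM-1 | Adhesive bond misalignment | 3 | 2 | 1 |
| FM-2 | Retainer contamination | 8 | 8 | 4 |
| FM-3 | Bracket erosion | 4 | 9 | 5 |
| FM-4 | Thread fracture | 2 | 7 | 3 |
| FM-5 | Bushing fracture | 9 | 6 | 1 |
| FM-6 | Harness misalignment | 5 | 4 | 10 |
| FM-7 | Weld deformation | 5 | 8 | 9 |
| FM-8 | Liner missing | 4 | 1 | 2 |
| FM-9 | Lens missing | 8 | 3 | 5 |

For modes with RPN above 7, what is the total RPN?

1220

RPN = Severity × Occurrence × Detection:
  FM-1: 3 × 1 × 2 = 6
  FM-2: 8 × 4 × 8 = 256
  FM-3: 4 × 5 × 9 = 180
  FM-4: 2 × 3 × 7 = 42
  FM-5: 9 × 1 × 6 = 54
  FM-6: 5 × 10 × 4 = 200
  FM-7: 5 × 9 × 8 = 360
  FM-8: 4 × 2 × 1 = 8
  FM-9: 8 × 5 × 3 = 120
RPN > 7: FM-2 (256), FM-3 (180), FM-4 (42), FM-5 (54), FM-6 (200), FM-7 (360), FM-8 (8), FM-9 (120).
Sum: 256 + 180 + 42 + 54 + 200 + 360 + 8 + 120 = 1220.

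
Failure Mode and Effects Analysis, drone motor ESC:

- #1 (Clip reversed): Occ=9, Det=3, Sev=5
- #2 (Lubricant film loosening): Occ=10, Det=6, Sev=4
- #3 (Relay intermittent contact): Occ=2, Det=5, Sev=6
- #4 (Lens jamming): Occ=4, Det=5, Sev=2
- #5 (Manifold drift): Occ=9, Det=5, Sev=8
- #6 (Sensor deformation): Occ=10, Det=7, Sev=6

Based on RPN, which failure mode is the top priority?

RPN = Severity × Occurrence × Detection:
  #1: 5 × 9 × 3 = 135
  #2: 4 × 10 × 6 = 240
  #3: 6 × 2 × 5 = 60
  #4: 2 × 4 × 5 = 40
  #5: 8 × 9 × 5 = 360
  #6: 6 × 10 × 7 = 420
Highest RPN is 420 → #6.

#6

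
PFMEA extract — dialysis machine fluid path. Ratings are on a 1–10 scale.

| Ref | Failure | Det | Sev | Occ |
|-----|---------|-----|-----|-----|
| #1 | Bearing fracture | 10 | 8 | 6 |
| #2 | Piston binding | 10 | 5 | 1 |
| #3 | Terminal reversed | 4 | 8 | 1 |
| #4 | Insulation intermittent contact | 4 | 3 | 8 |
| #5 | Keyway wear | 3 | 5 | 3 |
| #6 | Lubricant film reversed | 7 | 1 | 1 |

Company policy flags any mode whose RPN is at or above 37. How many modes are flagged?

4

RPN = Severity × Occurrence × Detection:
  #1: 8 × 6 × 10 = 480
  #2: 5 × 1 × 10 = 50
  #3: 8 × 1 × 4 = 32
  #4: 3 × 8 × 4 = 96
  #5: 5 × 3 × 3 = 45
  #6: 1 × 1 × 7 = 7
Modes with RPN ≥ 37: #1 (480), #2 (50), #4 (96), #5 (45) → 4.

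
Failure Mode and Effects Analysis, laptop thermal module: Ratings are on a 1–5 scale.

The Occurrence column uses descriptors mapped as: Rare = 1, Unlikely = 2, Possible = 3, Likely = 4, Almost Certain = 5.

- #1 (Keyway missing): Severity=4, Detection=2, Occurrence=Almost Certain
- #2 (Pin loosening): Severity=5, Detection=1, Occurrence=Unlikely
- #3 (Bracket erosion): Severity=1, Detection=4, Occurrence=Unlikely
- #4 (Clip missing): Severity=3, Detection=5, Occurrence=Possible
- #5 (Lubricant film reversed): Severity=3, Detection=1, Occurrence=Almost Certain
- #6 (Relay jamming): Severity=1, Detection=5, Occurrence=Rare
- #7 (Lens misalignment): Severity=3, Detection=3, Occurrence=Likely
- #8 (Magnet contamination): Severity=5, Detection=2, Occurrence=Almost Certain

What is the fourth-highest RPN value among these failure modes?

RPN = Severity × Occurrence × Detection:
  #1: 4 × 5 × 2 = 40
  #2: 5 × 2 × 1 = 10
  #3: 1 × 2 × 4 = 8
  #4: 3 × 3 × 5 = 45
  #5: 3 × 5 × 1 = 15
  #6: 1 × 1 × 5 = 5
  #7: 3 × 4 × 3 = 36
  #8: 5 × 5 × 2 = 50
Sorted descending: 50, 45, 40, 36, 15, 10, 8, 5.
The fourth-highest RPN is 36 (#7).

36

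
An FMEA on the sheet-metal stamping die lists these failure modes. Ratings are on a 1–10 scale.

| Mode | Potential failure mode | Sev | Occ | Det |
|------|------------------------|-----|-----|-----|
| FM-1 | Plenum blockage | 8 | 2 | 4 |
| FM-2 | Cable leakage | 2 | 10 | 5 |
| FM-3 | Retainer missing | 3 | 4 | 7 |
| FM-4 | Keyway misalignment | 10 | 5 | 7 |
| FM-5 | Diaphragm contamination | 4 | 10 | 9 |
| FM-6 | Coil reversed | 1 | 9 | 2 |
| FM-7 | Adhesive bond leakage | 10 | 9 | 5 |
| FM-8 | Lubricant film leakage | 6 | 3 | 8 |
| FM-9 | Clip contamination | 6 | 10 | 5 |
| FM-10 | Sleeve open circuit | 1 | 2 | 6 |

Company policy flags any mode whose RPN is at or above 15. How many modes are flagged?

9

RPN = Severity × Occurrence × Detection:
  FM-1: 8 × 2 × 4 = 64
  FM-2: 2 × 10 × 5 = 100
  FM-3: 3 × 4 × 7 = 84
  FM-4: 10 × 5 × 7 = 350
  FM-5: 4 × 10 × 9 = 360
  FM-6: 1 × 9 × 2 = 18
  FM-7: 10 × 9 × 5 = 450
  FM-8: 6 × 3 × 8 = 144
  FM-9: 6 × 10 × 5 = 300
  FM-10: 1 × 2 × 6 = 12
Modes with RPN ≥ 15: FM-1 (64), FM-2 (100), FM-3 (84), FM-4 (350), FM-5 (360), FM-6 (18), FM-7 (450), FM-8 (144), FM-9 (300) → 9.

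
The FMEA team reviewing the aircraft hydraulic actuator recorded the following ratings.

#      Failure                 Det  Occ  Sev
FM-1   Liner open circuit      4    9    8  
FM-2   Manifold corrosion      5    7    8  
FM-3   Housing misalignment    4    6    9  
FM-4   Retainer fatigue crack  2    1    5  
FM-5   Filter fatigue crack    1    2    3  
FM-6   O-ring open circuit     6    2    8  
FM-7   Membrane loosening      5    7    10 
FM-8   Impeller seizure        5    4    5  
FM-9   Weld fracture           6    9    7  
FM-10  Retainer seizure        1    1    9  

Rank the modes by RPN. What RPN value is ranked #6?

RPN = Severity × Occurrence × Detection:
  FM-1: 8 × 9 × 4 = 288
  FM-2: 8 × 7 × 5 = 280
  FM-3: 9 × 6 × 4 = 216
  FM-4: 5 × 1 × 2 = 10
  FM-5: 3 × 2 × 1 = 6
  FM-6: 8 × 2 × 6 = 96
  FM-7: 10 × 7 × 5 = 350
  FM-8: 5 × 4 × 5 = 100
  FM-9: 7 × 9 × 6 = 378
  FM-10: 9 × 1 × 1 = 9
Sorted descending: 378, 350, 288, 280, 216, 100, 96, 10, 9, 6.
The sixth-highest RPN is 100 (FM-8).

100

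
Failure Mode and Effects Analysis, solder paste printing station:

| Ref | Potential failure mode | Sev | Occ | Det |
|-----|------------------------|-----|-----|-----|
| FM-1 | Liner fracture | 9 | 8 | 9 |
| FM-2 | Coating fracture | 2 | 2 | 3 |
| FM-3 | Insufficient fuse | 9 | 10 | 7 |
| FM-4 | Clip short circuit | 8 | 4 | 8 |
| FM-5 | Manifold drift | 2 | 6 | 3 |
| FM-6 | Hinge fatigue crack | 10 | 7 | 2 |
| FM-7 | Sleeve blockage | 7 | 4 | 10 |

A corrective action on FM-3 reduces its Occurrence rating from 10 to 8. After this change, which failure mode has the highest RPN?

FM-1

RPN = Severity × Occurrence × Detection:
  FM-1: 9 × 8 × 9 = 648
  FM-2: 2 × 2 × 3 = 12
  FM-3: 9 × 10 × 7 = 630
  FM-4: 8 × 4 × 8 = 256
  FM-5: 2 × 6 × 3 = 36
  FM-6: 10 × 7 × 2 = 140
  FM-7: 7 × 4 × 10 = 280
After action: FM-3 → 9 × 8 × 7 = 504.
Revised RPNs: FM-1=648, FM-3=504, FM-7=280, FM-4=256, FM-6=140, FM-5=36, FM-2=12.
Highest is now FM-1 (648).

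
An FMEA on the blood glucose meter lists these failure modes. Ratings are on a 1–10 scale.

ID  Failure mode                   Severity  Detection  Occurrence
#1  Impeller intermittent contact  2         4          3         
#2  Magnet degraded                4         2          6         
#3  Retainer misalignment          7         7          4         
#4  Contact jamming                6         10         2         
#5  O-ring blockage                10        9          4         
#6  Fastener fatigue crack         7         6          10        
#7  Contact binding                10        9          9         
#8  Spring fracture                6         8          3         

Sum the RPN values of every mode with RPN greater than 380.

RPN = Severity × Occurrence × Detection:
  #1: 2 × 3 × 4 = 24
  #2: 4 × 6 × 2 = 48
  #3: 7 × 4 × 7 = 196
  #4: 6 × 2 × 10 = 120
  #5: 10 × 4 × 9 = 360
  #6: 7 × 10 × 6 = 420
  #7: 10 × 9 × 9 = 810
  #8: 6 × 3 × 8 = 144
RPN > 380: #6 (420), #7 (810).
Sum: 420 + 810 = 1230.

1230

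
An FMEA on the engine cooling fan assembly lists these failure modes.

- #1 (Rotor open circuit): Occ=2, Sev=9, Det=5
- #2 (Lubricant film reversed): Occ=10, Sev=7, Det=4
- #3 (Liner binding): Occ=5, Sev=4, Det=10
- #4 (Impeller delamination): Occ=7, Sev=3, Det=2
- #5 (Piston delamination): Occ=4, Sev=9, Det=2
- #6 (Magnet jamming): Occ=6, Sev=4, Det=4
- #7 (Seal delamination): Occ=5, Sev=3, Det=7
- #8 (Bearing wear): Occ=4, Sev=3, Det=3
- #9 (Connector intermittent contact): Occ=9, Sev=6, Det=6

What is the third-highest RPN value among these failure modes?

200

RPN = Severity × Occurrence × Detection:
  #1: 9 × 2 × 5 = 90
  #2: 7 × 10 × 4 = 280
  #3: 4 × 5 × 10 = 200
  #4: 3 × 7 × 2 = 42
  #5: 9 × 4 × 2 = 72
  #6: 4 × 6 × 4 = 96
  #7: 3 × 5 × 7 = 105
  #8: 3 × 4 × 3 = 36
  #9: 6 × 9 × 6 = 324
Sorted descending: 324, 280, 200, 105, 96, 90, 72, 42, 36.
The third-highest RPN is 200 (#3).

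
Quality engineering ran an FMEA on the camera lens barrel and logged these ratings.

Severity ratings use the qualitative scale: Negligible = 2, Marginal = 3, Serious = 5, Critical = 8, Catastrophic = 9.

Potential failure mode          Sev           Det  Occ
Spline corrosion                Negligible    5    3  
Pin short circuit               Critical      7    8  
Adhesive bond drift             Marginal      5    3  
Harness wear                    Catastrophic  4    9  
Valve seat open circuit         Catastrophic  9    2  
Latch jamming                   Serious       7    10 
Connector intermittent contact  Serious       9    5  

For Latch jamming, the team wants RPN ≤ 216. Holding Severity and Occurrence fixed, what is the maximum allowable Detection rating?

4

Latch jamming: S=5, O=10, D=7 → current RPN = 350.
Fixed product = 50. Need 50 × D ≤ 216, so D ≤ 216/50 = 4.32.
Maximum integer Detection rating = 4 (gives RPN 200; D=5 would give 250 > 216).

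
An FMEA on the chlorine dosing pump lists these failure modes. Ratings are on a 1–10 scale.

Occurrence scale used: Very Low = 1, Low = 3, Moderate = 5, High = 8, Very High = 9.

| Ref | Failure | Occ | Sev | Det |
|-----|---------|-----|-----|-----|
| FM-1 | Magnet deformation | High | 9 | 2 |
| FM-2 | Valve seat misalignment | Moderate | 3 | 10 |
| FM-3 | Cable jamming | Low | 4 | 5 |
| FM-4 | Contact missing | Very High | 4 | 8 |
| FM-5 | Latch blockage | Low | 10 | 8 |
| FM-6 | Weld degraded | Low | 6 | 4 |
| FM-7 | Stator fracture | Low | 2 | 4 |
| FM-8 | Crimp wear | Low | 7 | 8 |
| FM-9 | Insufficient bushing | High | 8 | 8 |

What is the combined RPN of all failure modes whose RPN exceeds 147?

1358

RPN = Severity × Occurrence × Detection:
  FM-1: 9 × 8 × 2 = 144
  FM-2: 3 × 5 × 10 = 150
  FM-3: 4 × 3 × 5 = 60
  FM-4: 4 × 9 × 8 = 288
  FM-5: 10 × 3 × 8 = 240
  FM-6: 6 × 3 × 4 = 72
  FM-7: 2 × 3 × 4 = 24
  FM-8: 7 × 3 × 8 = 168
  FM-9: 8 × 8 × 8 = 512
RPN > 147: FM-2 (150), FM-4 (288), FM-5 (240), FM-8 (168), FM-9 (512).
Sum: 150 + 288 + 240 + 168 + 512 = 1358.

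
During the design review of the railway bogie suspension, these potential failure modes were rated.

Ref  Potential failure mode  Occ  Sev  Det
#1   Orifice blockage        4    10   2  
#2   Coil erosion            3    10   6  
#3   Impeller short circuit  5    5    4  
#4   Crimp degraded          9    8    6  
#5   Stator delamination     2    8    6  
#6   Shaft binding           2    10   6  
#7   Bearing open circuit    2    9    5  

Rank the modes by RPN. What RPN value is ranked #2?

RPN = Severity × Occurrence × Detection:
  #1: 10 × 4 × 2 = 80
  #2: 10 × 3 × 6 = 180
  #3: 5 × 5 × 4 = 100
  #4: 8 × 9 × 6 = 432
  #5: 8 × 2 × 6 = 96
  #6: 10 × 2 × 6 = 120
  #7: 9 × 2 × 5 = 90
Sorted descending: 432, 180, 120, 100, 96, 90, 80.
The second-highest RPN is 180 (#2).

180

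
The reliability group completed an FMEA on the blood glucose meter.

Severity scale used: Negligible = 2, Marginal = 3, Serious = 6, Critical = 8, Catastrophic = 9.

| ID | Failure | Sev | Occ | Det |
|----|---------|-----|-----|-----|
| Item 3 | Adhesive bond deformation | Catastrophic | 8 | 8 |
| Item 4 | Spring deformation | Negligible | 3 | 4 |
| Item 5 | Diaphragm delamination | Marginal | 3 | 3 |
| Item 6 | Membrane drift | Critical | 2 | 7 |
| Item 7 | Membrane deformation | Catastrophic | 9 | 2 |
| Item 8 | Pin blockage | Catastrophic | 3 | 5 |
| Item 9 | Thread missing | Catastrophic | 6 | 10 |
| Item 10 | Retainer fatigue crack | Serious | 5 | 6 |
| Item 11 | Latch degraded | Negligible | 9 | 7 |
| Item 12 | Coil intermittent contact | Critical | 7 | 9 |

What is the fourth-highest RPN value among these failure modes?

180

RPN = Severity × Occurrence × Detection:
  Item 3: 9 × 8 × 8 = 576
  Item 4: 2 × 3 × 4 = 24
  Item 5: 3 × 3 × 3 = 27
  Item 6: 8 × 2 × 7 = 112
  Item 7: 9 × 9 × 2 = 162
  Item 8: 9 × 3 × 5 = 135
  Item 9: 9 × 6 × 10 = 540
  Item 10: 6 × 5 × 6 = 180
  Item 11: 2 × 9 × 7 = 126
  Item 12: 8 × 7 × 9 = 504
Sorted descending: 576, 540, 504, 180, 162, 135, 126, 112, 27, 24.
The fourth-highest RPN is 180 (Item 10).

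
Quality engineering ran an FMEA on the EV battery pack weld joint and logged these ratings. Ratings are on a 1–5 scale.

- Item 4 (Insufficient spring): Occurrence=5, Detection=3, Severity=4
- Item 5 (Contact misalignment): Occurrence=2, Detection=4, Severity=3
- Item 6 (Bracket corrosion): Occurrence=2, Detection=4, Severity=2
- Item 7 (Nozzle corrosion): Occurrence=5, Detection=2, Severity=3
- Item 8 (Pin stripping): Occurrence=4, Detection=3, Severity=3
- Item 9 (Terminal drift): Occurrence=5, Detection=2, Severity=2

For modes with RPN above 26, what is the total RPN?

126

RPN = Severity × Occurrence × Detection:
  Item 4: 4 × 5 × 3 = 60
  Item 5: 3 × 2 × 4 = 24
  Item 6: 2 × 2 × 4 = 16
  Item 7: 3 × 5 × 2 = 30
  Item 8: 3 × 4 × 3 = 36
  Item 9: 2 × 5 × 2 = 20
RPN > 26: Item 4 (60), Item 7 (30), Item 8 (36).
Sum: 60 + 30 + 36 = 126.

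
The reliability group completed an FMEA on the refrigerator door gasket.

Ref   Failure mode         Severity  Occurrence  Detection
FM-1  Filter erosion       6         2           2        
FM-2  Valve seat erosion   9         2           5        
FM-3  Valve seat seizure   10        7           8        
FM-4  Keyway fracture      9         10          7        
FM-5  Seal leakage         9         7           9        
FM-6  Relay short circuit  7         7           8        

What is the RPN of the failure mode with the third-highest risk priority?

RPN = Severity × Occurrence × Detection:
  FM-1: 6 × 2 × 2 = 24
  FM-2: 9 × 2 × 5 = 90
  FM-3: 10 × 7 × 8 = 560
  FM-4: 9 × 10 × 7 = 630
  FM-5: 9 × 7 × 9 = 567
  FM-6: 7 × 7 × 8 = 392
Sorted descending: 630, 567, 560, 392, 90, 24.
The third-highest RPN is 560 (FM-3).

560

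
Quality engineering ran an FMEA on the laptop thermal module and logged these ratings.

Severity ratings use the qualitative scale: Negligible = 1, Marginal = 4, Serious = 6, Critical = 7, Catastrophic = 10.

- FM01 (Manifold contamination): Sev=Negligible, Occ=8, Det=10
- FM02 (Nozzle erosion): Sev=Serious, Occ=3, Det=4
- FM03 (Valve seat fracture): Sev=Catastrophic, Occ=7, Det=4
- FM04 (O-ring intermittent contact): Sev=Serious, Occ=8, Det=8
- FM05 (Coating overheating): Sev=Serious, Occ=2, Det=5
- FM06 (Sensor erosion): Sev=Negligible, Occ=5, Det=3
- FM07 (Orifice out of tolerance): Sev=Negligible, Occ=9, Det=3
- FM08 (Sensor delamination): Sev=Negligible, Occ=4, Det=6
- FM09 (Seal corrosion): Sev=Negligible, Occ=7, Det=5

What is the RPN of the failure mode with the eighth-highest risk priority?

24

RPN = Severity × Occurrence × Detection:
  FM01: 1 × 8 × 10 = 80
  FM02: 6 × 3 × 4 = 72
  FM03: 10 × 7 × 4 = 280
  FM04: 6 × 8 × 8 = 384
  FM05: 6 × 2 × 5 = 60
  FM06: 1 × 5 × 3 = 15
  FM07: 1 × 9 × 3 = 27
  FM08: 1 × 4 × 6 = 24
  FM09: 1 × 7 × 5 = 35
Sorted descending: 384, 280, 80, 72, 60, 35, 27, 24, 15.
The eighth-highest RPN is 24 (FM08).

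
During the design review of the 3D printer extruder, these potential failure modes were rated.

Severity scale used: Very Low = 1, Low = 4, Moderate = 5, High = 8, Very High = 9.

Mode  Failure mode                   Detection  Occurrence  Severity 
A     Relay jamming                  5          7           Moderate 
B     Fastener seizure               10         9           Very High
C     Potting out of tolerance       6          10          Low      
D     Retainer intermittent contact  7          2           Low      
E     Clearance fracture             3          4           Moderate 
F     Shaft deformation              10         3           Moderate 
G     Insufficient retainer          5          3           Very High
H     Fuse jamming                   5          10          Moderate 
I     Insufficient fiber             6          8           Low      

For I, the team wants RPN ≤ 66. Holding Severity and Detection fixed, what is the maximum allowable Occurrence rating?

I: S=4, O=8, D=6 → current RPN = 192.
Fixed product = 24. Need 24 × O ≤ 66, so O ≤ 66/24 = 2.75.
Maximum integer Occurrence rating = 2 (gives RPN 48; O=3 would give 72 > 66).

2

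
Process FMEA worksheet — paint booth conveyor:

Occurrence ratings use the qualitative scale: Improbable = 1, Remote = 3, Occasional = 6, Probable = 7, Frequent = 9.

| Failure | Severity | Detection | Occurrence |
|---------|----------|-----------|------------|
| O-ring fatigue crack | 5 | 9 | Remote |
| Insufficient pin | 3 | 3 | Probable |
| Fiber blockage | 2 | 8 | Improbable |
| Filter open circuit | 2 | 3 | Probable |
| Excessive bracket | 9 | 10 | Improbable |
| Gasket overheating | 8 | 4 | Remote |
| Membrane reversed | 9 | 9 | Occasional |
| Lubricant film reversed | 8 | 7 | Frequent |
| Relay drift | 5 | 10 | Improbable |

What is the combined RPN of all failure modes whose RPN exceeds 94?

RPN = Severity × Occurrence × Detection:
  O-ring fatigue crack: 5 × 3 × 9 = 135
  Insufficient pin: 3 × 7 × 3 = 63
  Fiber blockage: 2 × 1 × 8 = 16
  Filter open circuit: 2 × 7 × 3 = 42
  Excessive bracket: 9 × 1 × 10 = 90
  Gasket overheating: 8 × 3 × 4 = 96
  Membrane reversed: 9 × 6 × 9 = 486
  Lubricant film reversed: 8 × 9 × 7 = 504
  Relay drift: 5 × 1 × 10 = 50
RPN > 94: O-ring fatigue crack (135), Gasket overheating (96), Membrane reversed (486), Lubricant film reversed (504).
Sum: 135 + 96 + 486 + 504 = 1221.

1221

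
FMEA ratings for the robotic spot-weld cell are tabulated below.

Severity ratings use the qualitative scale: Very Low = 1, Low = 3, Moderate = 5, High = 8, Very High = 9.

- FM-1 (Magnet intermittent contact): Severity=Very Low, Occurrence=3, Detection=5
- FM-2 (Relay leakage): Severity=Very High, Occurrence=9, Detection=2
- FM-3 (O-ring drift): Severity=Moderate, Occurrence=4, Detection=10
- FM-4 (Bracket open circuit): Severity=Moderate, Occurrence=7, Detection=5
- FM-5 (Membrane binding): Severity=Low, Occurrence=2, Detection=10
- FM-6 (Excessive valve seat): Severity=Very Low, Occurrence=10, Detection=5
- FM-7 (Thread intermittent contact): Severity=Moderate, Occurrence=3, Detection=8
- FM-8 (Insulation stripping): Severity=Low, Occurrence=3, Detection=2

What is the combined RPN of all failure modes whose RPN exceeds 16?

RPN = Severity × Occurrence × Detection:
  FM-1: 1 × 3 × 5 = 15
  FM-2: 9 × 9 × 2 = 162
  FM-3: 5 × 4 × 10 = 200
  FM-4: 5 × 7 × 5 = 175
  FM-5: 3 × 2 × 10 = 60
  FM-6: 1 × 10 × 5 = 50
  FM-7: 5 × 3 × 8 = 120
  FM-8: 3 × 3 × 2 = 18
RPN > 16: FM-2 (162), FM-3 (200), FM-4 (175), FM-5 (60), FM-6 (50), FM-7 (120), FM-8 (18).
Sum: 162 + 200 + 175 + 60 + 50 + 120 + 18 = 785.

785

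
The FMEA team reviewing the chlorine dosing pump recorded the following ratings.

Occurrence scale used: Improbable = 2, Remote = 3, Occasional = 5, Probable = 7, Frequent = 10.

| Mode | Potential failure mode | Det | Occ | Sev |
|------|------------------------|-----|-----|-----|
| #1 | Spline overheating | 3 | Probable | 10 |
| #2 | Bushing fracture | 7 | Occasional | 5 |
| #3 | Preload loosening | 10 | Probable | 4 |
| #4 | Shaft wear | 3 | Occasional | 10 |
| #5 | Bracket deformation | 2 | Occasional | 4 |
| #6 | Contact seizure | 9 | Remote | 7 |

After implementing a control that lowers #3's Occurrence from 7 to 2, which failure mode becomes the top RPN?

#1

RPN = Severity × Occurrence × Detection:
  #1: 10 × 7 × 3 = 210
  #2: 5 × 5 × 7 = 175
  #3: 4 × 7 × 10 = 280
  #4: 10 × 5 × 3 = 150
  #5: 4 × 5 × 2 = 40
  #6: 7 × 3 × 9 = 189
After action: #3 → 4 × 2 × 10 = 80.
Revised RPNs: #1=210, #6=189, #2=175, #4=150, #3=80, #5=40.
Highest is now #1 (210).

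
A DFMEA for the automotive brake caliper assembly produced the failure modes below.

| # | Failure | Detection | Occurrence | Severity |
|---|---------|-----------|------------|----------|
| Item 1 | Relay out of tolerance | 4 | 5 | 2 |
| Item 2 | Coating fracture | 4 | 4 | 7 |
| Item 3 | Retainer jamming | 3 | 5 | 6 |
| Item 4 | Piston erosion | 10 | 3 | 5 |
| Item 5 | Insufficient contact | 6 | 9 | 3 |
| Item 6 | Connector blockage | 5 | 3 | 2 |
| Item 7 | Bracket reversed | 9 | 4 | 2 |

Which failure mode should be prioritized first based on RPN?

Item 5

RPN = Severity × Occurrence × Detection:
  Item 1: 2 × 5 × 4 = 40
  Item 2: 7 × 4 × 4 = 112
  Item 3: 6 × 5 × 3 = 90
  Item 4: 5 × 3 × 10 = 150
  Item 5: 3 × 9 × 6 = 162
  Item 6: 2 × 3 × 5 = 30
  Item 7: 2 × 4 × 9 = 72
Highest RPN is 162 → Item 5.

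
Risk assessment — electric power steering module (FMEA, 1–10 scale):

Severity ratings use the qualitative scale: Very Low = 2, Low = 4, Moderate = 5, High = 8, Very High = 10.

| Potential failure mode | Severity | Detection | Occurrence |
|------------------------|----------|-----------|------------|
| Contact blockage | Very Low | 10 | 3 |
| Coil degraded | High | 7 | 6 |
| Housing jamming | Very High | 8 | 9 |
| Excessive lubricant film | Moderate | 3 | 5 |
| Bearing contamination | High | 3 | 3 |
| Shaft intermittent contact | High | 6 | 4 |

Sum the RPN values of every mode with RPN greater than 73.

1323

RPN = Severity × Occurrence × Detection:
  Contact blockage: 2 × 3 × 10 = 60
  Coil degraded: 8 × 6 × 7 = 336
  Housing jamming: 10 × 9 × 8 = 720
  Excessive lubricant film: 5 × 5 × 3 = 75
  Bearing contamination: 8 × 3 × 3 = 72
  Shaft intermittent contact: 8 × 4 × 6 = 192
RPN > 73: Coil degraded (336), Housing jamming (720), Excessive lubricant film (75), Shaft intermittent contact (192).
Sum: 336 + 720 + 75 + 192 = 1323.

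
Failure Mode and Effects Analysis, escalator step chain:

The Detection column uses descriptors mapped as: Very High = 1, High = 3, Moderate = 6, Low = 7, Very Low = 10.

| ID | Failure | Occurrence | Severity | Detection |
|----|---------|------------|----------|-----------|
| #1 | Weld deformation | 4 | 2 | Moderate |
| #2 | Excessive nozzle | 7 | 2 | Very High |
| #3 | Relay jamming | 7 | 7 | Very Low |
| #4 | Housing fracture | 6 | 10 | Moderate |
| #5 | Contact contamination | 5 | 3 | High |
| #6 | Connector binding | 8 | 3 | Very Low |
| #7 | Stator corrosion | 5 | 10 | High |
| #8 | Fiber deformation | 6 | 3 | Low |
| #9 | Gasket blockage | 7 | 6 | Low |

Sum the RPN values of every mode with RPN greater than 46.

1708

RPN = Severity × Occurrence × Detection:
  #1: 2 × 4 × 6 = 48
  #2: 2 × 7 × 1 = 14
  #3: 7 × 7 × 10 = 490
  #4: 10 × 6 × 6 = 360
  #5: 3 × 5 × 3 = 45
  #6: 3 × 8 × 10 = 240
  #7: 10 × 5 × 3 = 150
  #8: 3 × 6 × 7 = 126
  #9: 6 × 7 × 7 = 294
RPN > 46: #1 (48), #3 (490), #4 (360), #6 (240), #7 (150), #8 (126), #9 (294).
Sum: 48 + 490 + 360 + 240 + 150 + 126 + 294 = 1708.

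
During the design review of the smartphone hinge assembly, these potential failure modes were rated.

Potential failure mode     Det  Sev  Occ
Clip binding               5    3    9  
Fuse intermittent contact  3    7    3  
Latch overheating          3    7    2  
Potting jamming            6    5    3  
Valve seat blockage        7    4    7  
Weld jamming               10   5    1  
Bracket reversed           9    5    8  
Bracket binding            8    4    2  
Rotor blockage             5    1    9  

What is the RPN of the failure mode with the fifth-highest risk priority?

64

RPN = Severity × Occurrence × Detection:
  Clip binding: 3 × 9 × 5 = 135
  Fuse intermittent contact: 7 × 3 × 3 = 63
  Latch overheating: 7 × 2 × 3 = 42
  Potting jamming: 5 × 3 × 6 = 90
  Valve seat blockage: 4 × 7 × 7 = 196
  Weld jamming: 5 × 1 × 10 = 50
  Bracket reversed: 5 × 8 × 9 = 360
  Bracket binding: 4 × 2 × 8 = 64
  Rotor blockage: 1 × 9 × 5 = 45
Sorted descending: 360, 196, 135, 90, 64, 63, 50, 45, 42.
The fifth-highest RPN is 64 (Bracket binding).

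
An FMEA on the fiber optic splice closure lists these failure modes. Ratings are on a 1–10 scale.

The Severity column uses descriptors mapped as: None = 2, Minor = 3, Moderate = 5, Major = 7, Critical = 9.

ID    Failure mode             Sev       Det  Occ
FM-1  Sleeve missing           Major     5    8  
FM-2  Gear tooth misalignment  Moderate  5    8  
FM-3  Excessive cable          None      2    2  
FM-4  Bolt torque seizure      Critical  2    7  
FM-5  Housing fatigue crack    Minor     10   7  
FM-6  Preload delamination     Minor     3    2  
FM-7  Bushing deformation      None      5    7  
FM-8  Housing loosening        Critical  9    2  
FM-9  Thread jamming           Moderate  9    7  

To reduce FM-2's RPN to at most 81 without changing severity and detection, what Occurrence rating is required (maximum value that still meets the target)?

FM-2: S=5, O=8, D=5 → current RPN = 200.
Fixed product = 25. Need 25 × O ≤ 81, so O ≤ 81/25 = 3.24.
Maximum integer Occurrence rating = 3 (gives RPN 75; O=4 would give 100 > 81).

3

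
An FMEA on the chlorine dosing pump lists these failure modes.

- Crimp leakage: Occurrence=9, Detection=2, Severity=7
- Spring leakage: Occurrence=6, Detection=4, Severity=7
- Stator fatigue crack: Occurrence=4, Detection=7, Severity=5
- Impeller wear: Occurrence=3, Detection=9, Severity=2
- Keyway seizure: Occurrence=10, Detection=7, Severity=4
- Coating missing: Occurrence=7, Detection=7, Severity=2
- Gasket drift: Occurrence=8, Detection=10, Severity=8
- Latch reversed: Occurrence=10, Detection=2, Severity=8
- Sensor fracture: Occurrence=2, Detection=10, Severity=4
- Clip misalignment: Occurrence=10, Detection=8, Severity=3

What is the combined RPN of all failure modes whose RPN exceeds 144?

RPN = Severity × Occurrence × Detection:
  Crimp leakage: 7 × 9 × 2 = 126
  Spring leakage: 7 × 6 × 4 = 168
  Stator fatigue crack: 5 × 4 × 7 = 140
  Impeller wear: 2 × 3 × 9 = 54
  Keyway seizure: 4 × 10 × 7 = 280
  Coating missing: 2 × 7 × 7 = 98
  Gasket drift: 8 × 8 × 10 = 640
  Latch reversed: 8 × 10 × 2 = 160
  Sensor fracture: 4 × 2 × 10 = 80
  Clip misalignment: 3 × 10 × 8 = 240
RPN > 144: Spring leakage (168), Keyway seizure (280), Gasket drift (640), Latch reversed (160), Clip misalignment (240).
Sum: 168 + 280 + 640 + 160 + 240 = 1488.

1488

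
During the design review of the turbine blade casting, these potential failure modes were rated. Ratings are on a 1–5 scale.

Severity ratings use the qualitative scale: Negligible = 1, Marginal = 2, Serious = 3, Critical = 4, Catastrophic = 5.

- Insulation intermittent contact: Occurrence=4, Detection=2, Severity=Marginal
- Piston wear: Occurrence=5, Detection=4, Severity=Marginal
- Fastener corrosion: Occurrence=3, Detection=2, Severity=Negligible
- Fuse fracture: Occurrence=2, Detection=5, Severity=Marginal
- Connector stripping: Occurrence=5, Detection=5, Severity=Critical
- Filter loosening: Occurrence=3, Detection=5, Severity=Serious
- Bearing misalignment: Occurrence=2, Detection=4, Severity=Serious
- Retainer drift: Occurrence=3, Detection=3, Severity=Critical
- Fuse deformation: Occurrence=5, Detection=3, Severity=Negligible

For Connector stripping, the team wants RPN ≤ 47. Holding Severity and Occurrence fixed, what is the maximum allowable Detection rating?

2

Connector stripping: S=4, O=5, D=5 → current RPN = 100.
Fixed product = 20. Need 20 × D ≤ 47, so D ≤ 47/20 = 2.35.
Maximum integer Detection rating = 2 (gives RPN 40; D=3 would give 60 > 47).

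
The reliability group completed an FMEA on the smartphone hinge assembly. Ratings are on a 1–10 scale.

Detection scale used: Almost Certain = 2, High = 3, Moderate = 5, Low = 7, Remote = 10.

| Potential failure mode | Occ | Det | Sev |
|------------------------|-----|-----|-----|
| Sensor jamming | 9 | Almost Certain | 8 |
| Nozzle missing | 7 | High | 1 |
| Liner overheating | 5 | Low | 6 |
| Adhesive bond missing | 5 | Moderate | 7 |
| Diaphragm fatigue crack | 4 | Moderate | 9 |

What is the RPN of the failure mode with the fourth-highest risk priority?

144

RPN = Severity × Occurrence × Detection:
  Sensor jamming: 8 × 9 × 2 = 144
  Nozzle missing: 1 × 7 × 3 = 21
  Liner overheating: 6 × 5 × 7 = 210
  Adhesive bond missing: 7 × 5 × 5 = 175
  Diaphragm fatigue crack: 9 × 4 × 5 = 180
Sorted descending: 210, 180, 175, 144, 21.
The fourth-highest RPN is 144 (Sensor jamming).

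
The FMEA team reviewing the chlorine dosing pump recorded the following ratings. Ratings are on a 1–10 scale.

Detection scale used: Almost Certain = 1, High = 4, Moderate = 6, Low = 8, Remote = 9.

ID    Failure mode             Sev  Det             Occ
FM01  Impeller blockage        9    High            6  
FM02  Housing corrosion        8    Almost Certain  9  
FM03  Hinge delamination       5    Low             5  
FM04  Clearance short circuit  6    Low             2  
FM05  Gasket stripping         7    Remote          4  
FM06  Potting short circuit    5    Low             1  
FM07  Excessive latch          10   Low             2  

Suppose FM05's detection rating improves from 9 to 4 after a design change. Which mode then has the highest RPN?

FM01

RPN = Severity × Occurrence × Detection:
  FM01: 9 × 6 × 4 = 216
  FM02: 8 × 9 × 1 = 72
  FM03: 5 × 5 × 8 = 200
  FM04: 6 × 2 × 8 = 96
  FM05: 7 × 4 × 9 = 252
  FM06: 5 × 1 × 8 = 40
  FM07: 10 × 2 × 8 = 160
After action: FM05 → 7 × 4 × 4 = 112.
Revised RPNs: FM01=216, FM03=200, FM07=160, FM05=112, FM04=96, FM02=72, FM06=40.
Highest is now FM01 (216).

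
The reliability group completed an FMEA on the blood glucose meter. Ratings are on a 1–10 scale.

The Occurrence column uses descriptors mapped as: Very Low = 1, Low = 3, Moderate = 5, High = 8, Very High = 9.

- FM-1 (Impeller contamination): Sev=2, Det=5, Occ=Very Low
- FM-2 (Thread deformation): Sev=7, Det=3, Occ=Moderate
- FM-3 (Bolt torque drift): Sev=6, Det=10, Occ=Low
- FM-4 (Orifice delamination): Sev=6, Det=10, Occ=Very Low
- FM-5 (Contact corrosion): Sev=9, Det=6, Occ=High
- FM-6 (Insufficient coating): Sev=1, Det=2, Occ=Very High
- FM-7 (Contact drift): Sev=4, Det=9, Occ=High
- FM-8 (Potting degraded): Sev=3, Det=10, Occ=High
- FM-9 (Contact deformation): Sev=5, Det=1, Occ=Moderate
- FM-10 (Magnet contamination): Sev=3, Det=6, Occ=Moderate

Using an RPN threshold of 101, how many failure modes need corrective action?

RPN = Severity × Occurrence × Detection:
  FM-1: 2 × 1 × 5 = 10
  FM-2: 7 × 5 × 3 = 105
  FM-3: 6 × 3 × 10 = 180
  FM-4: 6 × 1 × 10 = 60
  FM-5: 9 × 8 × 6 = 432
  FM-6: 1 × 9 × 2 = 18
  FM-7: 4 × 8 × 9 = 288
  FM-8: 3 × 8 × 10 = 240
  FM-9: 5 × 5 × 1 = 25
  FM-10: 3 × 5 × 6 = 90
Modes with RPN ≥ 101: FM-2 (105), FM-3 (180), FM-5 (432), FM-7 (288), FM-8 (240) → 5.

5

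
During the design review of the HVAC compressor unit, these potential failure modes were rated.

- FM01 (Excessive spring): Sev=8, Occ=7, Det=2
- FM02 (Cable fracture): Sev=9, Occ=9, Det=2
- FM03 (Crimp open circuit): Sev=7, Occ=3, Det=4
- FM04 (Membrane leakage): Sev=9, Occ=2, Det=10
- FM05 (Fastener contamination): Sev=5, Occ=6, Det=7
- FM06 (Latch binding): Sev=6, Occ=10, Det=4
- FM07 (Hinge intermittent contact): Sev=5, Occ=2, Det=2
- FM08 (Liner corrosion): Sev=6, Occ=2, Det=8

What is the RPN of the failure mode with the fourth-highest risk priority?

RPN = Severity × Occurrence × Detection:
  FM01: 8 × 7 × 2 = 112
  FM02: 9 × 9 × 2 = 162
  FM03: 7 × 3 × 4 = 84
  FM04: 9 × 2 × 10 = 180
  FM05: 5 × 6 × 7 = 210
  FM06: 6 × 10 × 4 = 240
  FM07: 5 × 2 × 2 = 20
  FM08: 6 × 2 × 8 = 96
Sorted descending: 240, 210, 180, 162, 112, 96, 84, 20.
The fourth-highest RPN is 162 (FM02).

162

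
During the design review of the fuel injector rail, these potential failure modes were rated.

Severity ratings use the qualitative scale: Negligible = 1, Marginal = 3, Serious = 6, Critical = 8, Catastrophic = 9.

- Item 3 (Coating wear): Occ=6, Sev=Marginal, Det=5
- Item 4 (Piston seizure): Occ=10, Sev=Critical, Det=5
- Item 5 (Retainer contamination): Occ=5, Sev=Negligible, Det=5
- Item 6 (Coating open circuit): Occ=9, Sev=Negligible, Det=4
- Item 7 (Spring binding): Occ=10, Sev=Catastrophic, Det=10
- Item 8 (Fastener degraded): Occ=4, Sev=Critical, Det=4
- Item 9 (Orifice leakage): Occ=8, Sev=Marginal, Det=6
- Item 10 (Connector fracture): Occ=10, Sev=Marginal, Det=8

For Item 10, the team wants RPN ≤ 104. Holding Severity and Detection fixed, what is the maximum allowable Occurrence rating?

Item 10: S=3, O=10, D=8 → current RPN = 240.
Fixed product = 24. Need 24 × O ≤ 104, so O ≤ 104/24 = 4.33.
Maximum integer Occurrence rating = 4 (gives RPN 96; O=5 would give 120 > 104).

4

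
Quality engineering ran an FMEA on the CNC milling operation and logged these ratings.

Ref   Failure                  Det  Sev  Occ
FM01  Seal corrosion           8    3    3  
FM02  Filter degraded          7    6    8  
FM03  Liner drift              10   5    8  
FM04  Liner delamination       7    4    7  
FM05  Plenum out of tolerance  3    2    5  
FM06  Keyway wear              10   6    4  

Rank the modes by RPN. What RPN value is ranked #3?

RPN = Severity × Occurrence × Detection:
  FM01: 3 × 3 × 8 = 72
  FM02: 6 × 8 × 7 = 336
  FM03: 5 × 8 × 10 = 400
  FM04: 4 × 7 × 7 = 196
  FM05: 2 × 5 × 3 = 30
  FM06: 6 × 4 × 10 = 240
Sorted descending: 400, 336, 240, 196, 72, 30.
The third-highest RPN is 240 (FM06).

240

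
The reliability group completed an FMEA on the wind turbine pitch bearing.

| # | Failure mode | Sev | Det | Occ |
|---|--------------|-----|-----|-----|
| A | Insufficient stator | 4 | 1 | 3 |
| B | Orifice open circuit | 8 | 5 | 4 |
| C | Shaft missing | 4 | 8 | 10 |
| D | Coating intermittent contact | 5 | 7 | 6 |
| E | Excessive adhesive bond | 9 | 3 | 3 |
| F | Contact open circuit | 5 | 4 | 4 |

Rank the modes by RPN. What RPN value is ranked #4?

81

RPN = Severity × Occurrence × Detection:
  A: 4 × 3 × 1 = 12
  B: 8 × 4 × 5 = 160
  C: 4 × 10 × 8 = 320
  D: 5 × 6 × 7 = 210
  E: 9 × 3 × 3 = 81
  F: 5 × 4 × 4 = 80
Sorted descending: 320, 210, 160, 81, 80, 12.
The fourth-highest RPN is 81 (E).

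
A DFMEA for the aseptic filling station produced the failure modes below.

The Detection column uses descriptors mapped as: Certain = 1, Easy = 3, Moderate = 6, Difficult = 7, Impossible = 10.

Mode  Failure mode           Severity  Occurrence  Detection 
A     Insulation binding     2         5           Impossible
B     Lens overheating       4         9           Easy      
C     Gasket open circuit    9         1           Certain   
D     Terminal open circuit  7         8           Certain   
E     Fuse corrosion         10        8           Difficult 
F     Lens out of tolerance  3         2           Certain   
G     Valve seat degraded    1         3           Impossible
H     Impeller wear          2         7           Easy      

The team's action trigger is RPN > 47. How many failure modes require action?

4

RPN = Severity × Occurrence × Detection:
  A: 2 × 5 × 10 = 100
  B: 4 × 9 × 3 = 108
  C: 9 × 1 × 1 = 9
  D: 7 × 8 × 1 = 56
  E: 10 × 8 × 7 = 560
  F: 3 × 2 × 1 = 6
  G: 1 × 3 × 10 = 30
  H: 2 × 7 × 3 = 42
Modes with RPN > 47: A (100), B (108), D (56), E (560) → 4.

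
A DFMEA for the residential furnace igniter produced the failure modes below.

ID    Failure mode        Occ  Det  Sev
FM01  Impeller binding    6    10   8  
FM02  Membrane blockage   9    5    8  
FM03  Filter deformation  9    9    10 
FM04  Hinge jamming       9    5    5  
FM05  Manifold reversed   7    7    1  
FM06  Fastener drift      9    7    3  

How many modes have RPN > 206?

RPN = Severity × Occurrence × Detection:
  FM01: 8 × 6 × 10 = 480
  FM02: 8 × 9 × 5 = 360
  FM03: 10 × 9 × 9 = 810
  FM04: 5 × 9 × 5 = 225
  FM05: 1 × 7 × 7 = 49
  FM06: 3 × 9 × 7 = 189
Modes with RPN > 206: FM01 (480), FM02 (360), FM03 (810), FM04 (225) → 4.

4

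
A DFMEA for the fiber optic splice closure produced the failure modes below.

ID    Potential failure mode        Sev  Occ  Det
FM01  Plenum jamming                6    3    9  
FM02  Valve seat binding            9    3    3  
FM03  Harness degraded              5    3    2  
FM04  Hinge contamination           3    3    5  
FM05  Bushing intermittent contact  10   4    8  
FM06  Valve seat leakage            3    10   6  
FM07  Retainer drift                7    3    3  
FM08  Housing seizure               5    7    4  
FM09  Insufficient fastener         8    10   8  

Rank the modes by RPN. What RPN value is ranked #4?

RPN = Severity × Occurrence × Detection:
  FM01: 6 × 3 × 9 = 162
  FM02: 9 × 3 × 3 = 81
  FM03: 5 × 3 × 2 = 30
  FM04: 3 × 3 × 5 = 45
  FM05: 10 × 4 × 8 = 320
  FM06: 3 × 10 × 6 = 180
  FM07: 7 × 3 × 3 = 63
  FM08: 5 × 7 × 4 = 140
  FM09: 8 × 10 × 8 = 640
Sorted descending: 640, 320, 180, 162, 140, 81, 63, 45, 30.
The fourth-highest RPN is 162 (FM01).

162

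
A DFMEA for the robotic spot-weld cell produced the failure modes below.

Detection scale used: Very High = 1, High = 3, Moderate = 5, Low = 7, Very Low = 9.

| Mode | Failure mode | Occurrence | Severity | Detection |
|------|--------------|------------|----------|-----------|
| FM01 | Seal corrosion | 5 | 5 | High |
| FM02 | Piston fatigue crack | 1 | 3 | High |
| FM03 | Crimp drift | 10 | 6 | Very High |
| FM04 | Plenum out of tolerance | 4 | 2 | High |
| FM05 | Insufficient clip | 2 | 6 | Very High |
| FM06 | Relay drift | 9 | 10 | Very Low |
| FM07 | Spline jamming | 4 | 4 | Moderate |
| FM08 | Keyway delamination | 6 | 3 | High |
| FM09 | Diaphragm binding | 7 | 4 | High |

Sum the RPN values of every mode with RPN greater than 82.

894

RPN = Severity × Occurrence × Detection:
  FM01: 5 × 5 × 3 = 75
  FM02: 3 × 1 × 3 = 9
  FM03: 6 × 10 × 1 = 60
  FM04: 2 × 4 × 3 = 24
  FM05: 6 × 2 × 1 = 12
  FM06: 10 × 9 × 9 = 810
  FM07: 4 × 4 × 5 = 80
  FM08: 3 × 6 × 3 = 54
  FM09: 4 × 7 × 3 = 84
RPN > 82: FM06 (810), FM09 (84).
Sum: 810 + 84 = 894.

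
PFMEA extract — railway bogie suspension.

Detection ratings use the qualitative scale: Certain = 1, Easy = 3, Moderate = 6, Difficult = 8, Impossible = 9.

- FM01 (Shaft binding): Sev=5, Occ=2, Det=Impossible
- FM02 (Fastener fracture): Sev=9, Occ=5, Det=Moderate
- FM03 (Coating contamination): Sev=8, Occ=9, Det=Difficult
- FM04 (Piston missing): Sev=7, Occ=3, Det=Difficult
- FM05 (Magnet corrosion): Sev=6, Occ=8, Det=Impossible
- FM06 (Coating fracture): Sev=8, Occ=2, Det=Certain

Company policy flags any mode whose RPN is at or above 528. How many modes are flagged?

RPN = Severity × Occurrence × Detection:
  FM01: 5 × 2 × 9 = 90
  FM02: 9 × 5 × 6 = 270
  FM03: 8 × 9 × 8 = 576
  FM04: 7 × 3 × 8 = 168
  FM05: 6 × 8 × 9 = 432
  FM06: 8 × 2 × 1 = 16
Modes with RPN ≥ 528: FM03 (576) → 1.

1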